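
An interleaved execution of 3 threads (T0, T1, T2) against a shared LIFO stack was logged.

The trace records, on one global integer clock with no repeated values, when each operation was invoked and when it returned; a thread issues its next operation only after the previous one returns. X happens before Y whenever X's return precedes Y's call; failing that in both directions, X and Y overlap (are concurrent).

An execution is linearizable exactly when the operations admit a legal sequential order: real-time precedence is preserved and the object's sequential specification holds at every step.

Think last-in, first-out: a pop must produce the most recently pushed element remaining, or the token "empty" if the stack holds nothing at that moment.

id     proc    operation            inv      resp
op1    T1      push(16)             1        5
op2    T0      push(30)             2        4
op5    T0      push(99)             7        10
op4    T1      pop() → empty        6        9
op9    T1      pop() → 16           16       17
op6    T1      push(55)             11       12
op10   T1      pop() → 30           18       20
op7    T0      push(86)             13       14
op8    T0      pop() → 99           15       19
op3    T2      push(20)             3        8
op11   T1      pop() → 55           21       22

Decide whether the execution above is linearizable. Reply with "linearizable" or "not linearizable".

prefix check: 1..8 passes, 1..9 fails once op4's time-9 response joins
all 8 real-time-respecting orders fail — 4 completed LIFO stack operations, no legal replay
no escape via the 1 pending operation (op5): every completion choice fails
take op1, op2, op3, op4 (pending dropped): step 4 already fails, because op4 pop() → empty cannot occur there
take op1, op2, op4, op3 (pending dropped): step 3 already fails, because op4 pop() → empty cannot occur there

not linearizable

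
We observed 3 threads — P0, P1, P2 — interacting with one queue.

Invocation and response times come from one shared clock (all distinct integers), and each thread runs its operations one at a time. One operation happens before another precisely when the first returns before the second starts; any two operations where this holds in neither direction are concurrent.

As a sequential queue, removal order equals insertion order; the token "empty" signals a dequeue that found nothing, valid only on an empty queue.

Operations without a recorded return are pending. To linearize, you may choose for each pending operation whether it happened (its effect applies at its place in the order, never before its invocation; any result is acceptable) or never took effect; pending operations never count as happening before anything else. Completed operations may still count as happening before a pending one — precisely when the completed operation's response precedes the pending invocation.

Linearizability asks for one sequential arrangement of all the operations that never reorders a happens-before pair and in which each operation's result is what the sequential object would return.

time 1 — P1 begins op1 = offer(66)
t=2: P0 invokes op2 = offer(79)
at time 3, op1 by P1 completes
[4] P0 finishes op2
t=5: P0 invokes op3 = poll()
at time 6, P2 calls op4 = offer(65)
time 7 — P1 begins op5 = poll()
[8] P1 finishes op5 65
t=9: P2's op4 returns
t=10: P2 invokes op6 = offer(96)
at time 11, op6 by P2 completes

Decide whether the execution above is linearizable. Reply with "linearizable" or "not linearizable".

prefix check: 1..7 passes, 1..8 fails once op5's time-8 response joins
no legal order exists: 2 real-time-consistent candidates over 3 completed queue operations, all rejected
include/drop combinations of the 2 pending operations (op3, op4) were all tried; none helps
one such order, op1, op2, op5 (pending dropped), breaks at step 3 where op5 poll() → 65 is illegal
one such order, op2, op1, op5 (pending dropped), breaks at step 3 where op5 poll() → 65 is illegal

not linearizable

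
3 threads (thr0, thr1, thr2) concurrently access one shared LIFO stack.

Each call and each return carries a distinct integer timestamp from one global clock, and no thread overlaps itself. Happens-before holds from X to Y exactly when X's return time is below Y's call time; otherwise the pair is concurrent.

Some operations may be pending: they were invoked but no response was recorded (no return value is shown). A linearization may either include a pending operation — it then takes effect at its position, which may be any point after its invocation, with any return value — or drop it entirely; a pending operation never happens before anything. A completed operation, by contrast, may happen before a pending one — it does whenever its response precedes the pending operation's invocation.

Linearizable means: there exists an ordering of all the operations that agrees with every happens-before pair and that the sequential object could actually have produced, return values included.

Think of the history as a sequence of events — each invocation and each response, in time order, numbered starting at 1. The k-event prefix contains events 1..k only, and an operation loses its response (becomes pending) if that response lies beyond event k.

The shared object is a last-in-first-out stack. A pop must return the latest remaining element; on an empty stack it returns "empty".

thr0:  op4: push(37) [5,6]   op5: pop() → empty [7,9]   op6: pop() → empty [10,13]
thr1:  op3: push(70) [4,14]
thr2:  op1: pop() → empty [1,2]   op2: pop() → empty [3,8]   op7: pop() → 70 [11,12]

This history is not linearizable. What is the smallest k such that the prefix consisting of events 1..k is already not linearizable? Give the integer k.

9

events 1..8 are linearizable; a witness order is op1, op2, op3, op4:
1. op1 pop() → empty, leaving stack <>
2. op2 pop() → empty, leaving stack <>
3. op3 push(70) (pending, included), leaving stack <70>
4. op4 push(37), leaving stack <70,37>
adding event 9 (op5 responds at 9) leaves no legal real-time order
include/drop combinations of the 1 pending operation (op3) were all tried; none helps
for example op1, op2, op4, op5 (pending dropped) fails at step 4: op5 pop() → empty is not legal there
for example op1, op4, op2, op5 (pending dropped) fails at step 3: op2 pop() → empty is not legal there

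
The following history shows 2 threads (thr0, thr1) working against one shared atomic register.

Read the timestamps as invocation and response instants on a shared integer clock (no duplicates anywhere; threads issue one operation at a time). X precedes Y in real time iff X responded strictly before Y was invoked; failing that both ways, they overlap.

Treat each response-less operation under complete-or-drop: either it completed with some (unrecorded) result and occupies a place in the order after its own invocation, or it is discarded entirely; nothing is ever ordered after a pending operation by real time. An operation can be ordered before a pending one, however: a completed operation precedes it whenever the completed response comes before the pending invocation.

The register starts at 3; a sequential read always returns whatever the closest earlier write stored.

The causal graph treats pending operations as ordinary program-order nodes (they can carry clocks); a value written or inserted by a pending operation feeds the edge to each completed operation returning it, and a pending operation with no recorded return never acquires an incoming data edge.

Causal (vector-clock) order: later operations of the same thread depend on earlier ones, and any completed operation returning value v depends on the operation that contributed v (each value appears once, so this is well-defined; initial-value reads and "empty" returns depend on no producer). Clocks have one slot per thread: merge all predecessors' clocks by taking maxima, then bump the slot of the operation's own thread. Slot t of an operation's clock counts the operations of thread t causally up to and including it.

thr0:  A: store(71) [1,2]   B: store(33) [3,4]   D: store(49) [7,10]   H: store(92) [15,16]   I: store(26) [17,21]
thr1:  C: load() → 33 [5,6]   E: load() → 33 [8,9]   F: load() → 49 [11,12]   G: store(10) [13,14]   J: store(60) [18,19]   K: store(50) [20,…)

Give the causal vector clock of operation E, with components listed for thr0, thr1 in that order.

(2, 2)

A (invocation 1): nothing precedes it; thr0's component alone gives (1, 0)
from VC(A)=(1, 0), B (invoked 3) maxes components and bumps thr0 → (2, 0)
from VC(B)=(2, 0), C (invoked 5) maxes components and bumps thr1 → (2, 1)
from VC(B)=(2, 0), D (invoked 7) maxes components and bumps thr0 → (3, 0)
from VC(B)=(2, 0), VC(C)=(2, 1), E (invoked 8) maxes components and bumps thr1 → (2, 2)
from VC(D)=(3, 0), H (invoked 15) maxes components and bumps thr0 → (4, 0)
from VC(H)=(4, 0), I (invoked 17) maxes components and bumps thr0 → (5, 0)
from VC(D)=(3, 0), VC(E)=(2, 2), F (invoked 11) maxes components and bumps thr1 → (3, 3)
from VC(F)=(3, 3), G (invoked 13) maxes components and bumps thr1 → (3, 4)
from VC(G)=(3, 4), J (invoked 18) maxes components and bumps thr1 → (3, 5)
from VC(J)=(3, 5), K (invoked 20) maxes components and bumps thr1 → (3, 6)
target: VC(E) = (2, 2)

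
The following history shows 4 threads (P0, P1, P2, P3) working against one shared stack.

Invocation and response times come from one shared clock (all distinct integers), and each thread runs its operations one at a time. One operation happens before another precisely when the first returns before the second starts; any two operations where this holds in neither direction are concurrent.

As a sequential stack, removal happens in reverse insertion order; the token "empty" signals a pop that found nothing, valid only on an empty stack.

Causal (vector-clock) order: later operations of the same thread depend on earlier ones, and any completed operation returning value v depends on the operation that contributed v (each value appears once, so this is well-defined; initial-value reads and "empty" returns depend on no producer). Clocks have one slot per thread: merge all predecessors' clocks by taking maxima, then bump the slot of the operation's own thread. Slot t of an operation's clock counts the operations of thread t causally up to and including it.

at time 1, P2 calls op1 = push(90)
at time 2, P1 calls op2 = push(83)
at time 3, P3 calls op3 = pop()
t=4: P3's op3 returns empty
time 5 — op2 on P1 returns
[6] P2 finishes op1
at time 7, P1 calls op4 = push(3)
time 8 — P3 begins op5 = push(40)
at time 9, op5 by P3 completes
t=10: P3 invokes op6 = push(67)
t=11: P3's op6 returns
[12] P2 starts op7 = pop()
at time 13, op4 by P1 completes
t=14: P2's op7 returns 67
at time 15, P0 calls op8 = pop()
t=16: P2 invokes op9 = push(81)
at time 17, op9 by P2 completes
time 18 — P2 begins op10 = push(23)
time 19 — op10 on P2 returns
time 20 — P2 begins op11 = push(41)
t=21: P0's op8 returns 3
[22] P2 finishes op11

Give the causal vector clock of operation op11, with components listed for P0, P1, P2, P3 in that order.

(0, 0, 5, 3)

invoked at 3, op3 has no predecessors; its own P3 bump gives (0, 0, 0, 1)
invoked at 1, op1 has no predecessors; its own P2 bump gives (0, 0, 1, 0)
invoked at 2, op2 has no predecessors; its own P1 bump gives (0, 1, 0, 0)
op5 (invocation 8): componentwise max over VC(op3)=(0, 0, 0, 1), +1 at P3, giving (0, 0, 0, 2)
op4 (invocation 7): componentwise max over VC(op2)=(0, 1, 0, 0), +1 at P1, giving (0, 2, 0, 0)
op6 (invocation 10): componentwise max over VC(op5)=(0, 0, 0, 2), +1 at P3, giving (0, 0, 0, 3)
op8 (invocation 15): componentwise max over VC(op4)=(0, 2, 0, 0), +1 at P0, giving (1, 2, 0, 0)
op7 (invocation 12): componentwise max over VC(op1)=(0, 0, 1, 0), VC(op6)=(0, 0, 0, 3), +1 at P2, giving (0, 0, 2, 3)
op9 (invocation 16): componentwise max over VC(op7)=(0, 0, 2, 3), +1 at P2, giving (0, 0, 3, 3)
op10 (invocation 18): componentwise max over VC(op9)=(0, 0, 3, 3), +1 at P2, giving (0, 0, 4, 3)
op11 (invocation 20): componentwise max over VC(op10)=(0, 0, 4, 3), +1 at P2, giving (0, 0, 5, 3)
target: VC(op11) = (0, 0, 5, 3)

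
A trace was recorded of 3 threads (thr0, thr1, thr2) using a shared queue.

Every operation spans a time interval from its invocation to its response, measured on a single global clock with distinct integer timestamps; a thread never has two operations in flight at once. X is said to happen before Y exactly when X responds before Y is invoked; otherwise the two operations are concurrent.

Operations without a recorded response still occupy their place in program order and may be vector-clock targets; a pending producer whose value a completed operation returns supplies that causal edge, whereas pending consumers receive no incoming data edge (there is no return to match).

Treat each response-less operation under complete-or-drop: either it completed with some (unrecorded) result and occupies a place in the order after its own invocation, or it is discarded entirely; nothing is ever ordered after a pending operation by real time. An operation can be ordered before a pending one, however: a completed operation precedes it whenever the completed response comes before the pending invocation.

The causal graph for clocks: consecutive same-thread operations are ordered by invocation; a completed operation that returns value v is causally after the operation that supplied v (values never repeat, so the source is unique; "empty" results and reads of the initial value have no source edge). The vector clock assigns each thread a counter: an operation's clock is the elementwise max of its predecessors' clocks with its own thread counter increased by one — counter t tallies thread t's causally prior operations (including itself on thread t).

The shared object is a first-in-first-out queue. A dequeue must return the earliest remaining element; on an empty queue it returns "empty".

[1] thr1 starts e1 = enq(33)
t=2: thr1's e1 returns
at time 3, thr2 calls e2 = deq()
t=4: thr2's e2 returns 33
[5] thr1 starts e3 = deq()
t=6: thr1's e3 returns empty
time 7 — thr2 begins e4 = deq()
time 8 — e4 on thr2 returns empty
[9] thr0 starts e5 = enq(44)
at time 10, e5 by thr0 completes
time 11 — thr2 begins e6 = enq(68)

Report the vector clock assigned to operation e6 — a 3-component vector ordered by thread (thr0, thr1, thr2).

(0, 1, 3)

invoked at 1, e1 has no predecessors; its own thr1 bump gives (0, 1, 0)
invoked at 9, e5 has no predecessors; its own thr0 bump gives (1, 0, 0)
e2 (invocation 3): componentwise max over VC(e1)=(0, 1, 0), +1 at thr2, giving (0, 1, 1)
e3 (invocation 5): componentwise max over VC(e1)=(0, 1, 0), +1 at thr1, giving (0, 2, 0)
e4 (invocation 7): componentwise max over VC(e2)=(0, 1, 1), +1 at thr2, giving (0, 1, 2)
e6 (invocation 11): componentwise max over VC(e4)=(0, 1, 2), +1 at thr2, giving (0, 1, 3)
target: VC(e6) = (0, 1, 3)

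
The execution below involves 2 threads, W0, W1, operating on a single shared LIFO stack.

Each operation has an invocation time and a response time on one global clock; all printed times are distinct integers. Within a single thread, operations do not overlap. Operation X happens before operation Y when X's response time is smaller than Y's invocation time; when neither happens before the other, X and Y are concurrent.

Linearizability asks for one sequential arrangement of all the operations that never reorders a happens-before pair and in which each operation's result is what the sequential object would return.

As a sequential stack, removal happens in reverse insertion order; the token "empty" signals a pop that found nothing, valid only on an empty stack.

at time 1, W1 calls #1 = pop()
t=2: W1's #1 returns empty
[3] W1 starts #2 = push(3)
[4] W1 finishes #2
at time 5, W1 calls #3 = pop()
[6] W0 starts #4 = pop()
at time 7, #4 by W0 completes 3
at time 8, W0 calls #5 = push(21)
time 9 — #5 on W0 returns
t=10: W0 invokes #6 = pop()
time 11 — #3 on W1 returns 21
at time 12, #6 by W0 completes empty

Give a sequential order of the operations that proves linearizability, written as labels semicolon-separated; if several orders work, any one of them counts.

after step 1 (#1 pop() → empty): stack <>
after step 2 (#2 push(3)): stack <3>
after step 3 (#4 pop() → 3): stack <>
after step 4 (#5 push(21)): stack <21>
after step 5 (#3 pop() → 21): stack <>
after step 6 (#6 pop() → empty): stack <>

#1; #2; #4; #5; #3; #6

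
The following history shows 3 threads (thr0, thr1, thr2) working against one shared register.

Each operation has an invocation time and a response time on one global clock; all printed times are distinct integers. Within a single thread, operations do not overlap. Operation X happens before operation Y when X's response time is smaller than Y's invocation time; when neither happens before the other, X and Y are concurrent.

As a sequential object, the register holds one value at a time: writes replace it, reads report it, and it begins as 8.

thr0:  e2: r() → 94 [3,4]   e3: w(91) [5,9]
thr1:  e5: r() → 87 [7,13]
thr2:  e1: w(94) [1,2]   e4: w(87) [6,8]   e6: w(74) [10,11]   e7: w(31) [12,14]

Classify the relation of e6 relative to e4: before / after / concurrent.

after

e6 spans [10,11], e4 spans [6,8]
resp(e4)=8 < inv(e6)=10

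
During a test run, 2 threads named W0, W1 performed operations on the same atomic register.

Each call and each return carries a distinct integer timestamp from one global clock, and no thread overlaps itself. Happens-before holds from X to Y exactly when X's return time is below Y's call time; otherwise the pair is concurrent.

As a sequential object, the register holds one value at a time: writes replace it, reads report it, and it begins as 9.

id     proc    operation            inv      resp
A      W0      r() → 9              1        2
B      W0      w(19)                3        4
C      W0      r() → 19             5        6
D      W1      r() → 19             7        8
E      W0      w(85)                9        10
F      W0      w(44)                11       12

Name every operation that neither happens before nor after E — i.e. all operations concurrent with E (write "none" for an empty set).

concurrent with E ([9,10]): every op whose interval crosses 9..10
A [1,2]: before
B [3,4]: before
C [5,6]: before
D [7,8]: before
F [11,12]: after

none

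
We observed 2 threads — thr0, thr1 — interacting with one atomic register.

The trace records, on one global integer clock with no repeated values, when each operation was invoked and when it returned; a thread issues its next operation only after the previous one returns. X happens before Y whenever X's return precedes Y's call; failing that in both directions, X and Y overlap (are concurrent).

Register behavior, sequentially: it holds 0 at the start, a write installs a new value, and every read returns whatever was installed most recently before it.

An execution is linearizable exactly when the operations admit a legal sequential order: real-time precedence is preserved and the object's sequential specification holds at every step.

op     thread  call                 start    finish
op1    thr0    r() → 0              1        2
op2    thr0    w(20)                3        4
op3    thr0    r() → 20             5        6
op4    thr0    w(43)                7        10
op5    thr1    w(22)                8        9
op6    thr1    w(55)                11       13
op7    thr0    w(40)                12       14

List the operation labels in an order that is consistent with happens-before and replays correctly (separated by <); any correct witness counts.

op1 < op2 < op3 < op4 < op5 < op6 < op7

1. op1 r() → 0, leaving value 0
2. op2 w(20), leaving value 20
3. op3 r() → 20, leaving value 20
4. op4 w(43), leaving value 43
5. op5 w(22), leaving value 22
6. op6 w(55), leaving value 55
7. op7 w(40), leaving value 40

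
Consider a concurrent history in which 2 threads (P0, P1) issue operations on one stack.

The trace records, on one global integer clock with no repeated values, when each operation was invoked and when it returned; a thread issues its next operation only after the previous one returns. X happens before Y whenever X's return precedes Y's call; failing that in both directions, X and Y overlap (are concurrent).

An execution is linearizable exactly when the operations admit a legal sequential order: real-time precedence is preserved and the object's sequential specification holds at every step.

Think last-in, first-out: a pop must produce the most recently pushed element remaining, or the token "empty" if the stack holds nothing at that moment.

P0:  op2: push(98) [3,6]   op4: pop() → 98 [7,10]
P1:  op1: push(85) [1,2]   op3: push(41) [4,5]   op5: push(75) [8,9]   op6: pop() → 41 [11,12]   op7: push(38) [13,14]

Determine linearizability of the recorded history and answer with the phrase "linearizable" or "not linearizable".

not linearizable

events 1..11 are fine; event 12 — the response of op6 at time 12 — makes the prefix non-linearizable
4 orders of the 6 completed stack ops respect real time; none is legal
sample order op1, op2, op3, op4, op5, op6 stalls at step 4 — op4 pop() → 98 has no legal effect
sample order op1, op2, op3, op5, op4, op6 stalls at step 5 — op4 pop() → 98 has no legal effect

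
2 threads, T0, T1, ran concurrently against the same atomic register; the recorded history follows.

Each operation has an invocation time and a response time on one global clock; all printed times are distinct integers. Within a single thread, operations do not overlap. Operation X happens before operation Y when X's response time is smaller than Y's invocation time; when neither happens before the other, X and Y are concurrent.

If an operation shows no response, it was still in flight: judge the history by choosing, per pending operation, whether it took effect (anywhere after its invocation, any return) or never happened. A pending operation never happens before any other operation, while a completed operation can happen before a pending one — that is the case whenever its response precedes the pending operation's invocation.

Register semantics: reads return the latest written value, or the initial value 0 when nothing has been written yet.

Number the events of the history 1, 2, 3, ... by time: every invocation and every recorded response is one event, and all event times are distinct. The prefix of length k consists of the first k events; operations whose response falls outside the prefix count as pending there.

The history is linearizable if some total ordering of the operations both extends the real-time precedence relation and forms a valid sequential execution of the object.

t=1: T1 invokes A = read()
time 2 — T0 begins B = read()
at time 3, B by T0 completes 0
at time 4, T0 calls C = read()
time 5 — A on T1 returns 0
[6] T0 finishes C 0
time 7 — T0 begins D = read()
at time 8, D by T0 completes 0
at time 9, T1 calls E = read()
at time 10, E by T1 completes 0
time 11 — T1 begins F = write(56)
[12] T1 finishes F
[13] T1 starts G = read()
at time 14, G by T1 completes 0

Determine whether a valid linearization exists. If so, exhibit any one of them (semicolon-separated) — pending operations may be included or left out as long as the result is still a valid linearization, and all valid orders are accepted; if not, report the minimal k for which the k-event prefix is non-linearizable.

not linearizable — minimal violating prefix: 14 events

already the first 14 events (up to G's response at time 14) admit no linearization; the first 13 still do
3 orders of the 7 completed atomic register ops respect real time; none is legal
take A, B, C, D, E, F, G: step 7 already fails, because G read() → 0 cannot occur there
take B, A, C, D, E, F, G: step 7 already fails, because G read() → 0 cannot occur there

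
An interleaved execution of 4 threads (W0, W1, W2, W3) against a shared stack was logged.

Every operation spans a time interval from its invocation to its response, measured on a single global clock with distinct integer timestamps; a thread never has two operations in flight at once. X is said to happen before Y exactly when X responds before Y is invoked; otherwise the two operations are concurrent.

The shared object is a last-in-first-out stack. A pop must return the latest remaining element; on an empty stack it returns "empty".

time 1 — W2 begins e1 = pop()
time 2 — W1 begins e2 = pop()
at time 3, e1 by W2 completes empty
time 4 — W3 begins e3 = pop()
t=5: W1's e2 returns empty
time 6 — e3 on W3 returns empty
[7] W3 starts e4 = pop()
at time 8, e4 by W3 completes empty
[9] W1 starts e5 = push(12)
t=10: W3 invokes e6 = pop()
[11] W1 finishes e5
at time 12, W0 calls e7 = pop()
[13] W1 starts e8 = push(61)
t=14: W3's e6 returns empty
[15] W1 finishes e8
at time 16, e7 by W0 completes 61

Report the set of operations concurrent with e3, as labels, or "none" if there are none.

e3 spans [4,6]: anything still running between times 4 and 6 counts as concurrent
e1 [1,3]: before
e2 [2,5]: concurrent
e4 [7,8]: after
e5 [9,11]: after
e6 [10,14]: after
e7 [12,16]: after
e8 [13,15]: after

e2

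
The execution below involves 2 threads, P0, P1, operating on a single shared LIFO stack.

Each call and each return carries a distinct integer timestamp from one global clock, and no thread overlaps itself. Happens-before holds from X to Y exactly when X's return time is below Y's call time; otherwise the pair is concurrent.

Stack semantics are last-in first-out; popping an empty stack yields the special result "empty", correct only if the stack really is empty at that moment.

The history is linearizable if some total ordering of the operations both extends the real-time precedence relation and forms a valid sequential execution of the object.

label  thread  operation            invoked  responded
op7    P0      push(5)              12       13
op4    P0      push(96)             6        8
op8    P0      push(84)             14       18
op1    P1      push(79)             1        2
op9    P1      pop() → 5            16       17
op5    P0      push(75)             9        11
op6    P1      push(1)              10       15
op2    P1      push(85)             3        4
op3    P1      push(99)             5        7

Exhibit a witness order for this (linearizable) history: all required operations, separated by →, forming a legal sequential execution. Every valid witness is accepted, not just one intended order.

op1 → op2 → op3 → op4 → op5 → op6 → op7 → op9 → op8

after step 1 (op1 push(79)): stack <79>
after step 2 (op2 push(85)): stack <79,85>
after step 3 (op3 push(99)): stack <79,85,99>
after step 4 (op4 push(96)): stack <79,85,99,96>
after step 5 (op5 push(75)): stack <79,85,99,96,75>
after step 6 (op6 push(1)): stack <79,85,99,96,75,1>
after step 7 (op7 push(5)): stack <79,85,99,96,75,1,5>
after step 8 (op9 pop() → 5): stack <79,85,99,96,75,1>
after step 9 (op8 push(84)): stack <79,85,99,96,75,1,84>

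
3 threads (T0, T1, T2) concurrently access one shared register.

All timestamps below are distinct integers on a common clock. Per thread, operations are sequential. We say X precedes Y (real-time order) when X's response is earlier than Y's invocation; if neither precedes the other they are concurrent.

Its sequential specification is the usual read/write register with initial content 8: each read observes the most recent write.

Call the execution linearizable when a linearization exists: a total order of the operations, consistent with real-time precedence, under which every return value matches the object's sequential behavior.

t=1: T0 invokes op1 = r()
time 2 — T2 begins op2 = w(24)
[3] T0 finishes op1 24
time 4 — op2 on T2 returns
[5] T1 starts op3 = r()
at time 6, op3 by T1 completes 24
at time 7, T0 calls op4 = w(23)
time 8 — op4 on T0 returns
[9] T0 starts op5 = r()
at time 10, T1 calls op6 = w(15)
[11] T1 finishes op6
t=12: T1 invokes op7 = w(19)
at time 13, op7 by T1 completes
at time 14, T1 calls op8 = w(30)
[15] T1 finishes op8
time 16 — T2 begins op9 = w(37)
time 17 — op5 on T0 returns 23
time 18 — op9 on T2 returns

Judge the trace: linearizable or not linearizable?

linearizable

a witness: op2, op1, op3, op4, op5, op6, op7, op8, op9
1. op2 w(24), leaving value 24
2. op1 r() → 24, leaving value 24
3. op3 r() → 24, leaving value 24
4. op4 w(23), leaving value 23
5. op5 r() → 23, leaving value 23
6. op6 w(15), leaving value 15
7. op7 w(19), leaving value 19
8. op8 w(30), leaving value 30
9. op9 w(37), leaving value 37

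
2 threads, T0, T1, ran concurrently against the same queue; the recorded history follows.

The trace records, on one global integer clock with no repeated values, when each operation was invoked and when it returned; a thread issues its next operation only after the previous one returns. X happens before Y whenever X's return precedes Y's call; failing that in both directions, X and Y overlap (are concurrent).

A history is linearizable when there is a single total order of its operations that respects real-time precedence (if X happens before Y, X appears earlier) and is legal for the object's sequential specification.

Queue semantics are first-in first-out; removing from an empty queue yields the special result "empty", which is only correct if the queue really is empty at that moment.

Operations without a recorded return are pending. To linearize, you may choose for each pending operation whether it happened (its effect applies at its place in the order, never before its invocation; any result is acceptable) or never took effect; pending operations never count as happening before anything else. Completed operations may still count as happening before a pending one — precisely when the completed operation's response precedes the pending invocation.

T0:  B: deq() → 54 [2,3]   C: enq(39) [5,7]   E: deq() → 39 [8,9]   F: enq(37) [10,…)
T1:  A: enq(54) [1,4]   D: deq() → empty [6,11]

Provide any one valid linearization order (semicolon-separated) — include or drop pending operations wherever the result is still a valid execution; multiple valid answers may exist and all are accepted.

after step 1 (A enq(54)): queue <54>
after step 2 (B deq() → 54): queue <>
after step 3 (C enq(39)): queue <39>
after step 4 (E deq() → 39): queue <>
after step 5 (D deq() → empty): queue <>

A; B; C; E; D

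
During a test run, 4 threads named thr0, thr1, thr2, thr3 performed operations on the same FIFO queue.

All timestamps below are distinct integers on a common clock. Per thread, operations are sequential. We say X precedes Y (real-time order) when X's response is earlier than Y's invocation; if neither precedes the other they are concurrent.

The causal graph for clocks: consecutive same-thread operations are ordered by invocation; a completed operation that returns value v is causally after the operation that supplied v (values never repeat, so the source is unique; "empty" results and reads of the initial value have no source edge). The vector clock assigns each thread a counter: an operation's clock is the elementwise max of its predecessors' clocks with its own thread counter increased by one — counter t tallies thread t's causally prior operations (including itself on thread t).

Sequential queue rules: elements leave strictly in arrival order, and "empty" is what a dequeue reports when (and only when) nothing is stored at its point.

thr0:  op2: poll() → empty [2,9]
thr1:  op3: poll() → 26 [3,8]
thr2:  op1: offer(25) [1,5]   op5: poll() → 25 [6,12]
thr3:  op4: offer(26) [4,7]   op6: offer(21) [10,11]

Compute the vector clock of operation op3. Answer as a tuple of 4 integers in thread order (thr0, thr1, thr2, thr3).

(0, 1, 0, 1)

op4, invoked 4, has no incoming edges; only thr3's bump applies → (0, 0, 0, 1)
op1, invoked 1, has no incoming edges; only thr2's bump applies → (0, 0, 1, 0)
op2, invoked 2, has no incoming edges; only thr0's bump applies → (1, 0, 0, 0)
from VC(op4)=(0, 0, 0, 1), op6 (invoked 10) maxes components and bumps thr3 → (0, 0, 0, 2)
from VC(op1)=(0, 0, 1, 0), op5 (invoked 6) maxes components and bumps thr2 → (0, 0, 2, 0)
from VC(op4)=(0, 0, 0, 1), op3 (invoked 3) maxes components and bumps thr1 → (0, 1, 0, 1)
target: VC(op3) = (0, 1, 0, 1)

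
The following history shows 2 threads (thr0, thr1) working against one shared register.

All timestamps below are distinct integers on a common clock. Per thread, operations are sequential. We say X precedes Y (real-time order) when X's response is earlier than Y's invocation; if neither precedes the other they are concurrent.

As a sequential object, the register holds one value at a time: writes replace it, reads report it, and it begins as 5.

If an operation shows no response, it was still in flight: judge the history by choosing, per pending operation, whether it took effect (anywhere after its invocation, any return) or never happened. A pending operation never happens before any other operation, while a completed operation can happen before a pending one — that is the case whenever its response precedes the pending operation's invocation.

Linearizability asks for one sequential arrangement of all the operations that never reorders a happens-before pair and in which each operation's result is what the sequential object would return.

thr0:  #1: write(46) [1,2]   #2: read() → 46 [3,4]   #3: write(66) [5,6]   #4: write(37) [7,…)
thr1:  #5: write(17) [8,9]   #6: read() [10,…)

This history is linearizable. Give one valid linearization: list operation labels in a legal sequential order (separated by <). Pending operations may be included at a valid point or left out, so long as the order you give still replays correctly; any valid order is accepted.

after step 1 (#1 write(46)): value 46
after step 2 (#2 read() → 46): value 46
after step 3 (#3 write(66)): value 66
after step 4 (#4 write(37) (pending, included)): value 37
after step 5 (#5 write(17)): value 17

#1 < #2 < #3 < #4 < #5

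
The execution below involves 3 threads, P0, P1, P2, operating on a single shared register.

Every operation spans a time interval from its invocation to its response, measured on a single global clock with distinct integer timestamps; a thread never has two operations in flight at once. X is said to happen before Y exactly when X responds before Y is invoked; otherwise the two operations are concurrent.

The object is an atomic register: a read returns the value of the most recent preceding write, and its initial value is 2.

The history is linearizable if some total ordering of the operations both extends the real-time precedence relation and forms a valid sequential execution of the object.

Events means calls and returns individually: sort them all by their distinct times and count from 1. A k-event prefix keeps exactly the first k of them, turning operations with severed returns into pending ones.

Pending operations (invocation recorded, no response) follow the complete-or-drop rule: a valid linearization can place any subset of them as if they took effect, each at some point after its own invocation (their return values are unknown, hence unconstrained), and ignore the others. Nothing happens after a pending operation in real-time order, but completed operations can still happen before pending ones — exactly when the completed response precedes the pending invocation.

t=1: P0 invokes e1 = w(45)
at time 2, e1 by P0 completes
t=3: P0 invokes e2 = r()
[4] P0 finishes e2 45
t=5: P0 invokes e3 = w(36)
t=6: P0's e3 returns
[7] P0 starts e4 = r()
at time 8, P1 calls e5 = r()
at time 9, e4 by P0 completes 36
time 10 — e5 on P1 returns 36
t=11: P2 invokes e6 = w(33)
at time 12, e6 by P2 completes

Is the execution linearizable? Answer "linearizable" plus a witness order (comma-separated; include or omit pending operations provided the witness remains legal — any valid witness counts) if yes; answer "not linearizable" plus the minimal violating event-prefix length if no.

step 1: e1 w(45) — value 45
step 2: e2 r() → 45 — value 45
step 3: e3 w(36) — value 36
step 4: e4 r() → 36 — value 36
step 5: e5 r() → 36 — value 36
step 6: e6 w(33) — value 33

linearizable — witness: e1, e2, e3, e4, e5, e6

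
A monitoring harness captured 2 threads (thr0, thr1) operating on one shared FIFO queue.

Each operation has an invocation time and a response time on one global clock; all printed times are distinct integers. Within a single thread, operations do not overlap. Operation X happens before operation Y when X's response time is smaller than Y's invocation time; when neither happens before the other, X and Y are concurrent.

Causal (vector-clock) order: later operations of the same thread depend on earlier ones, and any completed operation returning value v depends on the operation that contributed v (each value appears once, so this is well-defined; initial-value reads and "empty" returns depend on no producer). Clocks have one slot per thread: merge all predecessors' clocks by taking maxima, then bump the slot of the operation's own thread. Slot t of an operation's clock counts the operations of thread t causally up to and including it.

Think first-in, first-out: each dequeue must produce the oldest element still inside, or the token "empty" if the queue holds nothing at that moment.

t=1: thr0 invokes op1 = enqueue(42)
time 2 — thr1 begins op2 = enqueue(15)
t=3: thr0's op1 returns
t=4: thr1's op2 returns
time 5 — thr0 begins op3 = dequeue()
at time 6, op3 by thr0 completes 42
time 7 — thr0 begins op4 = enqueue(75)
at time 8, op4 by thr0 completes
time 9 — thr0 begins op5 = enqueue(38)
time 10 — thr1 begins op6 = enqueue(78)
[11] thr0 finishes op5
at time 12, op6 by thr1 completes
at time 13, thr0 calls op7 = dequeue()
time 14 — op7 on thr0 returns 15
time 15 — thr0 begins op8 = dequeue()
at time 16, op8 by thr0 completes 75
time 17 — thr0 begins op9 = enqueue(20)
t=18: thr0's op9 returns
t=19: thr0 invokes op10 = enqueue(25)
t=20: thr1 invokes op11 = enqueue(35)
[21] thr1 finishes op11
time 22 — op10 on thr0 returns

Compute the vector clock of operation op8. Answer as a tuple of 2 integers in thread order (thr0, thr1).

(6, 1)

no predecessors for op2 (invoked 2): thr1 increments from zero → (0, 1)
no predecessors for op1 (invoked 1): thr0 increments from zero → (1, 0)
merge at op6 (invoked 10): VC(op2)=(0, 1), own-thread bump on thr1 → (0, 2)
merge at op3 (invoked 5): VC(op1)=(1, 0), own-thread bump on thr0 → (2, 0)
merge at op11 (invoked 20): VC(op6)=(0, 2), own-thread bump on thr1 → (0, 3)
merge at op4 (invoked 7): VC(op3)=(2, 0), own-thread bump on thr0 → (3, 0)
merge at op5 (invoked 9): VC(op4)=(3, 0), own-thread bump on thr0 → (4, 0)
merge at op7 (invoked 13): VC(op2)=(0, 1), VC(op5)=(4, 0), own-thread bump on thr0 → (5, 1)
merge at op8 (invoked 15): VC(op4)=(3, 0), VC(op7)=(5, 1), own-thread bump on thr0 → (6, 1)
merge at op9 (invoked 17): VC(op8)=(6, 1), own-thread bump on thr0 → (7, 1)
merge at op10 (invoked 19): VC(op9)=(7, 1), own-thread bump on thr0 → (8, 1)
target: VC(op8) = (6, 1)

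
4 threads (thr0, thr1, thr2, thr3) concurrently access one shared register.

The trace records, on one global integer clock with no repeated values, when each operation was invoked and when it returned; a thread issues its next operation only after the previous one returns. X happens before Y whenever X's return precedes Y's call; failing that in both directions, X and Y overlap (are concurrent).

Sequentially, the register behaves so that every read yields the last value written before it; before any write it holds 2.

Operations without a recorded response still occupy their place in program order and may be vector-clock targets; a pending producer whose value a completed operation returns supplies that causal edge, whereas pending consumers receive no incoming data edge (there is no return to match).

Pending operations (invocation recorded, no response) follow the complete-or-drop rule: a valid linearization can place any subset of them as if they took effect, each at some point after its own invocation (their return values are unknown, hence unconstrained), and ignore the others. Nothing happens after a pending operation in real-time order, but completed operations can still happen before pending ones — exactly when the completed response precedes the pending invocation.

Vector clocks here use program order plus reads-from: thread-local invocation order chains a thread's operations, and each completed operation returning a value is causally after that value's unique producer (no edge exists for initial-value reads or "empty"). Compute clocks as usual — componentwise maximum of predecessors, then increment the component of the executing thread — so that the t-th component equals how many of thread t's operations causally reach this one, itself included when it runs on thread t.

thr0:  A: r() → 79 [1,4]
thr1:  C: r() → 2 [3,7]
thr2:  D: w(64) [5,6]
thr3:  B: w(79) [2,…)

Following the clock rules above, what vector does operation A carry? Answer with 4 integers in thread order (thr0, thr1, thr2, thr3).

no predecessors for B (invoked 2): thr3 increments from zero → (0, 0, 0, 1)
no predecessors for D (invoked 5): thr2 increments from zero → (0, 0, 1, 0)
no predecessors for C (invoked 3): thr1 increments from zero → (0, 1, 0, 0)
merge at A (invoked 1): VC(B)=(0, 0, 0, 1), own-thread bump on thr0 → (1, 0, 0, 1)
target: VC(A) = (1, 0, 0, 1)

(1, 0, 0, 1)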